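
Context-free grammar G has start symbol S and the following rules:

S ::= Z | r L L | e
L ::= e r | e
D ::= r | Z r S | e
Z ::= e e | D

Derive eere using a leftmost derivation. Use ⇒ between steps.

S ⇒ Z   [S ::= Z]
Z ⇒ D   [Z ::= D]
D ⇒ ZrS   [D ::= Z r S]
ZrS ⇒ eerS   [Z ::= e e]
eerS ⇒ eere   [S ::= e]

S ⇒ Z ⇒ D ⇒ ZrS ⇒ eerS ⇒ eere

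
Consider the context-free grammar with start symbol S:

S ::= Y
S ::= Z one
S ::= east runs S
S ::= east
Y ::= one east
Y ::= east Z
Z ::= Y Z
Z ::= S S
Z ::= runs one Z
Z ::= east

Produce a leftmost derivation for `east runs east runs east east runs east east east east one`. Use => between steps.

S => east runs S   [S ::= east runs S]
east runs S => east runs east runs S   [S ::= east runs S]
east runs east runs S => east runs east runs Z one   [S ::= Z one]
east runs east runs Z one => east runs east runs Y Z one   [Z ::= Y Z]
east runs east runs Y Z one => east runs east runs east Z Z one   [Y ::= east Z]
east runs east runs east Z Z one => east runs east runs east S S Z one   [Z ::= S S]
east runs east runs east S S Z one => east runs east runs east east runs S S Z one   [S ::= east runs S]
east runs east runs east east runs S S Z one => east runs east runs east east runs east S Z one   [S ::= east]
east runs east runs east east runs east S Z one => east runs east runs east east runs east Y Z one   [S ::= Y]
east runs east runs east east runs east Y Z one => east runs east runs east east runs east east Z Z one   [Y ::= east Z]
east runs east runs east east runs east east Z Z one => east runs east runs east east runs east east east Z one   [Z ::= east]
east runs east runs east east runs east east east Z one => east runs east runs east east runs east east east east one   [Z ::= east]

S => east runs S => east runs east runs S => east runs east runs Z one => east runs east runs Y Z one => east runs east runs east Z Z one => east runs east runs east S S Z one => east runs east runs east east runs S S Z one => east runs east runs east east runs east S Z one => east runs east runs east east runs east Y Z one => east runs east runs east east runs east east Z Z one => east runs east runs east east runs east east east Z one => east runs east runs east east runs east east east east one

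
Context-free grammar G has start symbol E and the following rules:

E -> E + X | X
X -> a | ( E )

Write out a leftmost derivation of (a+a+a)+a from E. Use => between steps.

E => E+X => X+X => (E)+X => (E+X)+X => (E+X+X)+X => (X+X+X)+X => (a+X+X)+X => (a+a+X)+X => (a+a+a)+X => (a+a+a)+a

E => E+X   [E -> E + X]
E+X => X+X   [E -> X]
X+X => (E)+X   [X -> ( E )]
(E)+X => (E+X)+X   [E -> E + X]
(E+X)+X => (E+X+X)+X   [E -> E + X]
(E+X+X)+X => (X+X+X)+X   [E -> X]
(X+X+X)+X => (a+X+X)+X   [X -> a]
(a+X+X)+X => (a+a+X)+X   [X -> a]
(a+a+X)+X => (a+a+a)+X   [X -> a]
(a+a+a)+X => (a+a+a)+a   [X -> a]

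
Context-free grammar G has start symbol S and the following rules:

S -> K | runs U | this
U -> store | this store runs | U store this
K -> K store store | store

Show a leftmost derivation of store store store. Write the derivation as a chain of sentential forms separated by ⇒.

S ⇒ K ⇒ K store store ⇒ store store store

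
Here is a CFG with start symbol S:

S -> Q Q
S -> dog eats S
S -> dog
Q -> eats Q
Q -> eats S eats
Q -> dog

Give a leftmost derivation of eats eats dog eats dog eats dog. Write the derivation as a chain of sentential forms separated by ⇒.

S ⇒ Q Q ⇒ eats Q Q ⇒ eats eats S eats Q ⇒ eats eats Q Q eats Q ⇒ eats eats dog Q eats Q ⇒ eats eats dog eats Q eats Q ⇒ eats eats dog eats dog eats Q ⇒ eats eats dog eats dog eats dog

S ⇒ Q Q   [S -> Q Q]
Q Q ⇒ eats Q Q   [Q -> eats Q]
eats Q Q ⇒ eats eats S eats Q   [Q -> eats S eats]
eats eats S eats Q ⇒ eats eats Q Q eats Q   [S -> Q Q]
eats eats Q Q eats Q ⇒ eats eats dog Q eats Q   [Q -> dog]
eats eats dog Q eats Q ⇒ eats eats dog eats Q eats Q   [Q -> eats Q]
eats eats dog eats Q eats Q ⇒ eats eats dog eats dog eats Q   [Q -> dog]
eats eats dog eats dog eats Q ⇒ eats eats dog eats dog eats dog   [Q -> dog]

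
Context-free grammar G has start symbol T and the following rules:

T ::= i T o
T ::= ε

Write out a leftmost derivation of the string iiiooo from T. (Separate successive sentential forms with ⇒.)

T ⇒ iTo   [T ::= i T o]
iTo ⇒ iiToo   [T ::= i T o]
iiToo ⇒ iiiTooo   [T ::= i T o]
iiiTooo ⇒ iiiooo   [T ::= ε]

T⇒iTo⇒iiToo⇒iiiTooo⇒iiiooo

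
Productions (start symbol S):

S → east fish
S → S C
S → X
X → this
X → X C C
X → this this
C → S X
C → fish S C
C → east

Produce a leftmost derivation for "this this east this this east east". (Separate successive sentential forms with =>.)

S => S C => X C => X C C C => this C C C => this S X C C => this S C X C C => this X C X C C => this this C X C C => this this east X C C => this this east this this C C => this this east this this east C => this this east this this east east

S => S C   [S → S C]
S C => X C   [S → X]
X C => X C C C   [X → X C C]
X C C C => this C C C   [X → this]
this C C C => this S X C C   [C → S X]
this S X C C => this S C X C C   [S → S C]
this S C X C C => this X C X C C   [S → X]
this X C X C C => this this C X C C   [X → this]
this this C X C C => this this east X C C   [C → east]
this this east X C C => this this east this this C C   [X → this this]
this this east this this C C => this this east this this east C   [C → east]
this this east this this east C => this this east this this east east   [C → east]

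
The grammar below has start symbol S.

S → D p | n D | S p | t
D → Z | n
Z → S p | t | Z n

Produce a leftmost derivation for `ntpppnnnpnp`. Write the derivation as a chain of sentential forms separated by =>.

S => Dp   [S → D p]
Dp => Zp   [D → Z]
Zp => Znp   [Z → Z n]
Znp => Spnp   [Z → S p]
Spnp => nDpnp   [S → n D]
nDpnp => nZpnp   [D → Z]
nZpnp => nZnpnp   [Z → Z n]
nZnpnp => nZnnpnp   [Z → Z n]
nZnnpnp => nZnnnpnp   [Z → Z n]
nZnnnpnp => nSpnnnpnp   [Z → S p]
nSpnnnpnp => nDppnnnpnp   [S → D p]
nDppnnnpnp => nZppnnnpnp   [D → Z]
nZppnnnpnp => nSpppnnnpnp   [Z → S p]
nSpppnnnpnp => ntpppnnnpnp   [S → t]

S => Dp => Zp => Znp => Spnp => nDpnp => nZpnp => nZnpnp => nZnnpnp => nZnnnpnp => nSpnnnpnp => nDppnnnpnp => nZppnnnpnp => nSpppnnnpnp => ntpppnnnpnp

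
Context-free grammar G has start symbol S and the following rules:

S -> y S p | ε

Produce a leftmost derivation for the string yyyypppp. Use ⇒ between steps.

S ⇒ ySp   [S -> y S p]
ySp ⇒ yySpp   [S -> y S p]
yySpp ⇒ yyySppp   [S -> y S p]
yyySppp ⇒ yyyySpppp   [S -> y S p]
yyyySpppp ⇒ yyyypppp   [S -> ε]

S ⇒ ySp ⇒ yySpp ⇒ yyySppp ⇒ yyyySpppp ⇒ yyyypppp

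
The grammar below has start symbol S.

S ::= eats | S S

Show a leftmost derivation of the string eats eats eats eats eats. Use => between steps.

S => S S => S S S => S S S S => S S S S S => eats S S S S => eats eats S S S => eats eats eats S S => eats eats eats eats S => eats eats eats eats eats

S => S S   [S ::= S S]
S S => S S S   [S ::= S S]
S S S => S S S S   [S ::= S S]
S S S S => S S S S S   [S ::= S S]
S S S S S => eats S S S S   [S ::= eats]
eats S S S S => eats eats S S S   [S ::= eats]
eats eats S S S => eats eats eats S S   [S ::= eats]
eats eats eats S S => eats eats eats eats S   [S ::= eats]
eats eats eats eats S => eats eats eats eats eats   [S ::= eats]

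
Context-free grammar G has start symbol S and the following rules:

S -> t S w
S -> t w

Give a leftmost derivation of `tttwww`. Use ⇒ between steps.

S ⇒ tSw ⇒ ttSww ⇒ tttwww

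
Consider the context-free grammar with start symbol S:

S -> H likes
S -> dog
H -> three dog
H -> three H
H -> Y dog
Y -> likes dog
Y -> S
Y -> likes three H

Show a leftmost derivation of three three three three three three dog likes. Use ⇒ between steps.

S ⇒ H likes ⇒ three H likes ⇒ three three H likes ⇒ three three three H likes ⇒ three three three three H likes ⇒ three three three three three H likes ⇒ three three three three three three dog likes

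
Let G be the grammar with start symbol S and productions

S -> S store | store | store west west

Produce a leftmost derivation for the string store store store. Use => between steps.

S => S store   [S -> S store]
S store => S store store   [S -> S store]
S store store => store store store   [S -> store]

S => S store => S store store => store store store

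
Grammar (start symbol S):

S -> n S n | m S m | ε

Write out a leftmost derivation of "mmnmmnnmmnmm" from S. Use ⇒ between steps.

S ⇒ mSm   [S -> m S m]
mSm ⇒ mmSmm   [S -> m S m]
mmSmm ⇒ mmnSnmm   [S -> n S n]
mmnSnmm ⇒ mmnmSmnmm   [S -> m S m]
mmnmSmnmm ⇒ mmnmmSmmnmm   [S -> m S m]
mmnmmSmmnmm ⇒ mmnmmnSnmmnmm   [S -> n S n]
mmnmmnSnmmnmm ⇒ mmnmmnnmmnmm   [S -> ε]

S⇒mSm⇒mmSmm⇒mmnSnmm⇒mmnmSmnmm⇒mmnmmSmmnmm⇒mmnmmnSnmmnmm⇒mmnmmnnmmnmm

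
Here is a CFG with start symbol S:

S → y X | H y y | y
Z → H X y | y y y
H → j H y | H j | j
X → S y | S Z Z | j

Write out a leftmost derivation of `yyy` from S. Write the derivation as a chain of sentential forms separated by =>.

S => yX   [S → y X]
yX => ySy   [X → S y]
ySy => yyy   [S → y]

S => yX => ySy => yyy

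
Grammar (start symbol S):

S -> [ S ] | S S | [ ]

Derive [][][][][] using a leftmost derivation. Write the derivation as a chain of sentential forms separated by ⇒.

S ⇒ SS ⇒ SSS ⇒ SSSS ⇒ SSSSS ⇒ []SSSS ⇒ [][]SSS ⇒ [][][]SS ⇒ [][][][]S ⇒ [][][][][]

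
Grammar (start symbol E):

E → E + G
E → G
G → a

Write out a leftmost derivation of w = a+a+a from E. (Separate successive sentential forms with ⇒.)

E ⇒ E+G   [E → E + G]
E+G ⇒ E+G+G   [E → E + G]
E+G+G ⇒ G+G+G   [E → G]
G+G+G ⇒ a+G+G   [G → a]
a+G+G ⇒ a+a+G   [G → a]
a+a+G ⇒ a+a+a   [G → a]

E ⇒ E+G ⇒ E+G+G ⇒ G+G+G ⇒ a+G+G ⇒ a+a+G ⇒ a+a+a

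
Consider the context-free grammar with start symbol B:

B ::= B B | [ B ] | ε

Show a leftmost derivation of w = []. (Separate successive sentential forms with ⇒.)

B ⇒ BB   [B ::= B B]
BB ⇒ BBB   [B ::= B B]
BBB ⇒ BBBB   [B ::= B B]
BBBB ⇒ BBBBB   [B ::= B B]
BBBBB ⇒ [B]BBBB   [B ::= [ B ]]
[B]BBBB ⇒ []BBBB   [B ::= ε]
[]BBBB ⇒ []BBB   [B ::= ε]
[]BBB ⇒ []BB   [B ::= ε]
[]BB ⇒ []B   [B ::= ε]
[]B ⇒ []   [B ::= ε]

B⇒BB⇒BBB⇒BBBB⇒BBBBB⇒[B]BBBB⇒[]BBBB⇒[]BBB⇒[]BB⇒[]B⇒[]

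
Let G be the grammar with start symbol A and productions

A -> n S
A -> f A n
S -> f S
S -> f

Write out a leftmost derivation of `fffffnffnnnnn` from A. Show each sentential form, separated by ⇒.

A⇒fAn⇒ffAnn⇒fffAnnn⇒ffffAnnnn⇒fffffAnnnnn⇒fffffnSnnnnn⇒fffffnfSnnnnn⇒fffffnffnnnnn

A ⇒ fAn   [A -> f A n]
fAn ⇒ ffAnn   [A -> f A n]
ffAnn ⇒ fffAnnn   [A -> f A n]
fffAnnn ⇒ ffffAnnnn   [A -> f A n]
ffffAnnnn ⇒ fffffAnnnnn   [A -> f A n]
fffffAnnnnn ⇒ fffffnSnnnnn   [A -> n S]
fffffnSnnnnn ⇒ fffffnfSnnnnn   [S -> f S]
fffffnfSnnnnn ⇒ fffffnffnnnnn   [S -> f]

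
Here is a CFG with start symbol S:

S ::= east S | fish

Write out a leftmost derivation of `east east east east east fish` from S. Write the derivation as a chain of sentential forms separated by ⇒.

S ⇒ east S ⇒ east east S ⇒ east east east S ⇒ east east east east S ⇒ east east east east east S ⇒ east east east east east fish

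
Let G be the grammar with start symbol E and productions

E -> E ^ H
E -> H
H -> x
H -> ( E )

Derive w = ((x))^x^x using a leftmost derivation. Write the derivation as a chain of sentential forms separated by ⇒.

E ⇒ E^H ⇒ E^H^H ⇒ H^H^H ⇒ (E)^H^H ⇒ (H)^H^H ⇒ ((E))^H^H ⇒ ((H))^H^H ⇒ ((x))^H^H ⇒ ((x))^x^H ⇒ ((x))^x^x

E ⇒ E^H   [E -> E ^ H]
E^H ⇒ E^H^H   [E -> E ^ H]
E^H^H ⇒ H^H^H   [E -> H]
H^H^H ⇒ (E)^H^H   [H -> ( E )]
(E)^H^H ⇒ (H)^H^H   [E -> H]
(H)^H^H ⇒ ((E))^H^H   [H -> ( E )]
((E))^H^H ⇒ ((H))^H^H   [E -> H]
((H))^H^H ⇒ ((x))^H^H   [H -> x]
((x))^H^H ⇒ ((x))^x^H   [H -> x]
((x))^x^H ⇒ ((x))^x^x   [H -> x]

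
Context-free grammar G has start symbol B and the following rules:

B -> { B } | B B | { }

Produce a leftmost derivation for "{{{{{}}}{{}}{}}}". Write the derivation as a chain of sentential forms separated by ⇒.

B ⇒ {B} ⇒ {{B}} ⇒ {{BB}} ⇒ {{BBB}} ⇒ {{{B}BB}} ⇒ {{{{B}}BB}} ⇒ {{{{{}}}BB}} ⇒ {{{{{}}}{B}B}} ⇒ {{{{{}}}{{}}B}} ⇒ {{{{{}}}{{}}{}}}

B ⇒ {B}   [B -> { B }]
{B} ⇒ {{B}}   [B -> { B }]
{{B}} ⇒ {{BB}}   [B -> B B]
{{BB}} ⇒ {{BBB}}   [B -> B B]
{{BBB}} ⇒ {{{B}BB}}   [B -> { B }]
{{{B}BB}} ⇒ {{{{B}}BB}}   [B -> { B }]
{{{{B}}BB}} ⇒ {{{{{}}}BB}}   [B -> { }]
{{{{{}}}BB}} ⇒ {{{{{}}}{B}B}}   [B -> { B }]
{{{{{}}}{B}B}} ⇒ {{{{{}}}{{}}B}}   [B -> { }]
{{{{{}}}{{}}B}} ⇒ {{{{{}}}{{}}{}}}   [B -> { }]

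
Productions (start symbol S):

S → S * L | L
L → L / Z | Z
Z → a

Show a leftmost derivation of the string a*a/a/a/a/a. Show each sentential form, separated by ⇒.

S ⇒ S*L ⇒ L*L ⇒ Z*L ⇒ a*L ⇒ a*L/Z ⇒ a*L/Z/Z ⇒ a*L/Z/Z/Z ⇒ a*L/Z/Z/Z/Z ⇒ a*Z/Z/Z/Z/Z ⇒ a*a/Z/Z/Z/Z ⇒ a*a/a/Z/Z/Z ⇒ a*a/a/a/Z/Z ⇒ a*a/a/a/a/Z ⇒ a*a/a/a/a/a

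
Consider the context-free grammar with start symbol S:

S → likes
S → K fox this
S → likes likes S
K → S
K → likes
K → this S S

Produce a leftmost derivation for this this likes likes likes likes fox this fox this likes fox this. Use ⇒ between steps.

S ⇒ K fox this   [S → K fox this]
K fox this ⇒ this S S fox this   [K → this S S]
this S S fox this ⇒ this K fox this S fox this   [S → K fox this]
this K fox this S fox this ⇒ this S fox this S fox this   [K → S]
this S fox this S fox this ⇒ this K fox this fox this S fox this   [S → K fox this]
this K fox this fox this S fox this ⇒ this this S S fox this fox this S fox this   [K → this S S]
this this S S fox this fox this S fox this ⇒ this this likes likes S S fox this fox this S fox this   [S → likes likes S]
this this likes likes S S fox this fox this S fox this ⇒ this this likes likes likes S fox this fox this S fox this   [S → likes]
this this likes likes likes S fox this fox this S fox this ⇒ this this likes likes likes likes fox this fox this S fox this   [S → likes]
this this likes likes likes likes fox this fox this S fox this ⇒ this this likes likes likes likes fox this fox this likes fox this   [S → likes]

S ⇒ K fox this ⇒ this S S fox this ⇒ this K fox this S fox this ⇒ this S fox this S fox this ⇒ this K fox this fox this S fox this ⇒ this this S S fox this fox this S fox this ⇒ this this likes likes S S fox this fox this S fox this ⇒ this this likes likes likes S fox this fox this S fox this ⇒ this this likes likes likes likes fox this fox this S fox this ⇒ this this likes likes likes likes fox this fox this likes fox this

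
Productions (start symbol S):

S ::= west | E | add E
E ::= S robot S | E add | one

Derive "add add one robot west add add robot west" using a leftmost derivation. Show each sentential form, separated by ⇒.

S ⇒ E ⇒ S robot S ⇒ add E robot S ⇒ add E add robot S ⇒ add E add add robot S ⇒ add S robot S add add robot S ⇒ add add E robot S add add robot S ⇒ add add one robot S add add robot S ⇒ add add one robot west add add robot S ⇒ add add one robot west add add robot west

S ⇒ E   [S ::= E]
E ⇒ S robot S   [E ::= S robot S]
S robot S ⇒ add E robot S   [S ::= add E]
add E robot S ⇒ add E add robot S   [E ::= E add]
add E add robot S ⇒ add E add add robot S   [E ::= E add]
add E add add robot S ⇒ add S robot S add add robot S   [E ::= S robot S]
add S robot S add add robot S ⇒ add add E robot S add add robot S   [S ::= add E]
add add E robot S add add robot S ⇒ add add one robot S add add robot S   [E ::= one]
add add one robot S add add robot S ⇒ add add one robot west add add robot S   [S ::= west]
add add one robot west add add robot S ⇒ add add one robot west add add robot west   [S ::= west]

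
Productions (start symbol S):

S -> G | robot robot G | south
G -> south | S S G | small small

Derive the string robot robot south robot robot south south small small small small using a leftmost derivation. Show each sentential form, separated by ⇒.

S ⇒ robot robot G   [S -> robot robot G]
robot robot G ⇒ robot robot S S G   [G -> S S G]
robot robot S S G ⇒ robot robot G S G   [S -> G]
robot robot G S G ⇒ robot robot south S G   [G -> south]
robot robot south S G ⇒ robot robot south robot robot G G   [S -> robot robot G]
robot robot south robot robot G G ⇒ robot robot south robot robot S S G G   [G -> S S G]
robot robot south robot robot S S G G ⇒ robot robot south robot robot south S G G   [S -> south]
robot robot south robot robot south S G G ⇒ robot robot south robot robot south south G G   [S -> south]
robot robot south robot robot south south G G ⇒ robot robot south robot robot south south small small G   [G -> small small]
robot robot south robot robot south south small small G ⇒ robot robot south robot robot south south small small small small   [G -> small small]

S ⇒ robot robot G ⇒ robot robot S S G ⇒ robot robot G S G ⇒ robot robot south S G ⇒ robot robot south robot robot G G ⇒ robot robot south robot robot S S G G ⇒ robot robot south robot robot south S G G ⇒ robot robot south robot robot south south G G ⇒ robot robot south robot robot south south small small G ⇒ robot robot south robot robot south south small small small small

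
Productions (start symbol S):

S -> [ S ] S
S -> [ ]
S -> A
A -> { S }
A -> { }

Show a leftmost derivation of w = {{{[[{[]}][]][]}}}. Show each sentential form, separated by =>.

S=>A=>{S}=>{A}=>{{S}}=>{{A}}=>{{{S}}}=>{{{[S]S}}}=>{{{[[S]S]S}}}=>{{{[[A]S]S}}}=>{{{[[{S}]S]S}}}=>{{{[[{[]}]S]S}}}=>{{{[[{[]}][]]S}}}=>{{{[[{[]}][]][]}}}

S => A   [S -> A]
A => {S}   [A -> { S }]
{S} => {A}   [S -> A]
{A} => {{S}}   [A -> { S }]
{{S}} => {{A}}   [S -> A]
{{A}} => {{{S}}}   [A -> { S }]
{{{S}}} => {{{[S]S}}}   [S -> [ S ] S]
{{{[S]S}}} => {{{[[S]S]S}}}   [S -> [ S ] S]
{{{[[S]S]S}}} => {{{[[A]S]S}}}   [S -> A]
{{{[[A]S]S}}} => {{{[[{S}]S]S}}}   [A -> { S }]
{{{[[{S}]S]S}}} => {{{[[{[]}]S]S}}}   [S -> [ ]]
{{{[[{[]}]S]S}}} => {{{[[{[]}][]]S}}}   [S -> [ ]]
{{{[[{[]}][]]S}}} => {{{[[{[]}][]][]}}}   [S -> [ ]]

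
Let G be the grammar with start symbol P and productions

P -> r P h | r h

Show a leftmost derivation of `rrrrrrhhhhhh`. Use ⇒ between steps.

P⇒rPh⇒rrPhh⇒rrrPhhh⇒rrrrPhhhh⇒rrrrrPhhhhh⇒rrrrrrhhhhhh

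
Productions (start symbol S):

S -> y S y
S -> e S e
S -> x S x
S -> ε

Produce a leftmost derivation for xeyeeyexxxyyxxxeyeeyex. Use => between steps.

S => xSx => xeSex => xeySyex => xeyeSeyex => xeyeeSeeyex => xeyeeySyeeyex => xeyeeyeSeyeeyex => xeyeeyexSxeyeeyex => xeyeeyexxSxxeyeeyex => xeyeeyexxxSxxxeyeeyex => xeyeeyexxxySyxxxeyeeyex => xeyeeyexxxyyxxxeyeeyex

S => xSx   [S -> x S x]
xSx => xeSex   [S -> e S e]
xeSex => xeySyex   [S -> y S y]
xeySyex => xeyeSeyex   [S -> e S e]
xeyeSeyex => xeyeeSeeyex   [S -> e S e]
xeyeeSeeyex => xeyeeySyeeyex   [S -> y S y]
xeyeeySyeeyex => xeyeeyeSeyeeyex   [S -> e S e]
xeyeeyeSeyeeyex => xeyeeyexSxeyeeyex   [S -> x S x]
xeyeeyexSxeyeeyex => xeyeeyexxSxxeyeeyex   [S -> x S x]
xeyeeyexxSxxeyeeyex => xeyeeyexxxSxxxeyeeyex   [S -> x S x]
xeyeeyexxxSxxxeyeeyex => xeyeeyexxxySyxxxeyeeyex   [S -> y S y]
xeyeeyexxxySyxxxeyeeyex => xeyeeyexxxyyxxxeyeeyex   [S -> ε]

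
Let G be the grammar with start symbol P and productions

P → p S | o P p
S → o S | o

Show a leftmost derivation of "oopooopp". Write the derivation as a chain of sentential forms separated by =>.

P => oPp   [P → o P p]
oPp => ooPpp   [P → o P p]
ooPpp => oopSpp   [P → p S]
oopSpp => oopoSpp   [S → o S]
oopoSpp => oopooSpp   [S → o S]
oopooSpp => oopooopp   [S → o]

P=>oPp=>ooPpp=>oopSpp=>oopoSpp=>oopooSpp=>oopooopp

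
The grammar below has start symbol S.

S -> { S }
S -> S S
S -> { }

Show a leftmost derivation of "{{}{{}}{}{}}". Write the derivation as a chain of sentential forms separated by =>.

S => {S}   [S -> { S }]
{S} => {SS}   [S -> S S]
{SS} => {{}S}   [S -> { }]
{{}S} => {{}SS}   [S -> S S]
{{}SS} => {{}{S}S}   [S -> { S }]
{{}{S}S} => {{}{{}}S}   [S -> { }]
{{}{{}}S} => {{}{{}}SS}   [S -> S S]
{{}{{}}SS} => {{}{{}}{}S}   [S -> { }]
{{}{{}}{}S} => {{}{{}}{}{}}   [S -> { }]

S=>{S}=>{SS}=>{{}S}=>{{}SS}=>{{}{S}S}=>{{}{{}}S}=>{{}{{}}SS}=>{{}{{}}{}S}=>{{}{{}}{}{}}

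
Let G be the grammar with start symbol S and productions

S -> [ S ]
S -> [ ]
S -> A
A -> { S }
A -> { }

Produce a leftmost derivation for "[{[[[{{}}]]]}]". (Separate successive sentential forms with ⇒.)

S ⇒ [S]   [S -> [ S ]]
[S] ⇒ [A]   [S -> A]
[A] ⇒ [{S}]   [A -> { S }]
[{S}] ⇒ [{[S]}]   [S -> [ S ]]
[{[S]}] ⇒ [{[[S]]}]   [S -> [ S ]]
[{[[S]]}] ⇒ [{[[[S]]]}]   [S -> [ S ]]
[{[[[S]]]}] ⇒ [{[[[A]]]}]   [S -> A]
[{[[[A]]]}] ⇒ [{[[[{S}]]]}]   [A -> { S }]
[{[[[{S}]]]}] ⇒ [{[[[{A}]]]}]   [S -> A]
[{[[[{A}]]]}] ⇒ [{[[[{{}}]]]}]   [A -> { }]

S ⇒ [S] ⇒ [A] ⇒ [{S}] ⇒ [{[S]}] ⇒ [{[[S]]}] ⇒ [{[[[S]]]}] ⇒ [{[[[A]]]}] ⇒ [{[[[{S}]]]}] ⇒ [{[[[{A}]]]}] ⇒ [{[[[{{}}]]]}]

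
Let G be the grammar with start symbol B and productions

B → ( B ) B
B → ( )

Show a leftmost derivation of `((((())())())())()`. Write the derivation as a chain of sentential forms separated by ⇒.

B⇒(B)B⇒((B)B)B⇒(((B)B)B)B⇒((((B)B)B)B)B⇒((((())B)B)B)B⇒((((())())B)B)B⇒((((())())())B)B⇒((((())())())())B⇒((((())())())())()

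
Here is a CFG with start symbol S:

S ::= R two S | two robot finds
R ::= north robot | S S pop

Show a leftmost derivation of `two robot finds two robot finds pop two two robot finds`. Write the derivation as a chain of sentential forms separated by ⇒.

S ⇒ R two S ⇒ S S pop two S ⇒ two robot finds S pop two S ⇒ two robot finds two robot finds pop two S ⇒ two robot finds two robot finds pop two two robot finds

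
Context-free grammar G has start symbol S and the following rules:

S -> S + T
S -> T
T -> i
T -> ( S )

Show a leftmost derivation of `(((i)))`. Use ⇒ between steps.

S ⇒ T ⇒ (S) ⇒ (T) ⇒ ((S)) ⇒ ((T)) ⇒ (((S))) ⇒ (((T))) ⇒ (((i)))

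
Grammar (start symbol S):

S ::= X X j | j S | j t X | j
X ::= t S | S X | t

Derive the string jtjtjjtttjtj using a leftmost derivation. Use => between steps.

S => jS => jXXj => jtSXj => jtjSXj => jtjXXjXj => jtjtSXjXj => jtjtjXjXj => jtjtjSXjXj => jtjtjjtXXjXj => jtjtjjttXjXj => jtjtjjtttjXj => jtjtjjtttjtj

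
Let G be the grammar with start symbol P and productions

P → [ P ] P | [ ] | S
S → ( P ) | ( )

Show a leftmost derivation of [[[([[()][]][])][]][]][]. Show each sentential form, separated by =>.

P => [P]P   [P → [ P ] P]
[P]P => [[P]P]P   [P → [ P ] P]
[[P]P]P => [[[P]P]P]P   [P → [ P ] P]
[[[P]P]P]P => [[[S]P]P]P   [P → S]
[[[S]P]P]P => [[[(P)]P]P]P   [S → ( P )]
[[[(P)]P]P]P => [[[([P]P)]P]P]P   [P → [ P ] P]
[[[([P]P)]P]P]P => [[[([[P]P]P)]P]P]P   [P → [ P ] P]
[[[([[P]P]P)]P]P]P => [[[([[S]P]P)]P]P]P   [P → S]
[[[([[S]P]P)]P]P]P => [[[([[()]P]P)]P]P]P   [S → ( )]
[[[([[()]P]P)]P]P]P => [[[([[()][]]P)]P]P]P   [P → [ ]]
[[[([[()][]]P)]P]P]P => [[[([[()][]][])]P]P]P   [P → [ ]]
[[[([[()][]][])]P]P]P => [[[([[()][]][])][]]P]P   [P → [ ]]
[[[([[()][]][])][]]P]P => [[[([[()][]][])][]][]]P   [P → [ ]]
[[[([[()][]][])][]][]]P => [[[([[()][]][])][]][]][]   [P → [ ]]

P => [P]P => [[P]P]P => [[[P]P]P]P => [[[S]P]P]P => [[[(P)]P]P]P => [[[([P]P)]P]P]P => [[[([[P]P]P)]P]P]P => [[[([[S]P]P)]P]P]P => [[[([[()]P]P)]P]P]P => [[[([[()][]]P)]P]P]P => [[[([[()][]][])]P]P]P => [[[([[()][]][])][]]P]P => [[[([[()][]][])][]][]]P => [[[([[()][]][])][]][]][]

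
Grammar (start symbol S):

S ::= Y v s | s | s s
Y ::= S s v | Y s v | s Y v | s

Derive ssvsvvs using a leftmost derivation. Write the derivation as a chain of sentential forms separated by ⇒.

S⇒Yvs⇒Ysvvs⇒Ssvsvvs⇒ssvsvvs

S ⇒ Yvs   [S ::= Y v s]
Yvs ⇒ Ysvvs   [Y ::= Y s v]
Ysvvs ⇒ Ssvsvvs   [Y ::= S s v]
Ssvsvvs ⇒ ssvsvvs   [S ::= s]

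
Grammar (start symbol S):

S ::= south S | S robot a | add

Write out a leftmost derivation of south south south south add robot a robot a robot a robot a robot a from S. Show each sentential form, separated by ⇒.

S ⇒ south S ⇒ south south S ⇒ south south S robot a ⇒ south south south S robot a ⇒ south south south S robot a robot a ⇒ south south south south S robot a robot a ⇒ south south south south S robot a robot a robot a ⇒ south south south south S robot a robot a robot a robot a ⇒ south south south south S robot a robot a robot a robot a robot a ⇒ south south south south add robot a robot a robot a robot a robot a

S ⇒ south S   [S ::= south S]
south S ⇒ south south S   [S ::= south S]
south south S ⇒ south south S robot a   [S ::= S robot a]
south south S robot a ⇒ south south south S robot a   [S ::= south S]
south south south S robot a ⇒ south south south S robot a robot a   [S ::= S robot a]
south south south S robot a robot a ⇒ south south south south S robot a robot a   [S ::= south S]
south south south south S robot a robot a ⇒ south south south south S robot a robot a robot a   [S ::= S robot a]
south south south south S robot a robot a robot a ⇒ south south south south S robot a robot a robot a robot a   [S ::= S robot a]
south south south south S robot a robot a robot a robot a ⇒ south south south south S robot a robot a robot a robot a robot a   [S ::= S robot a]
south south south south S robot a robot a robot a robot a robot a ⇒ south south south south add robot a robot a robot a robot a robot a   [S ::= add]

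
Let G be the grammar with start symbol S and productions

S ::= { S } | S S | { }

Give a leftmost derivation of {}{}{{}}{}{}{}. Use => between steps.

S => SS   [S ::= S S]
SS => {}S   [S ::= { }]
{}S => {}SS   [S ::= S S]
{}SS => {}SSS   [S ::= S S]
{}SSS => {}SSSS   [S ::= S S]
{}SSSS => {}{}SSS   [S ::= { }]
{}{}SSS => {}{}SSSS   [S ::= S S]
{}{}SSSS => {}{}{S}SSS   [S ::= { S }]
{}{}{S}SSS => {}{}{{}}SSS   [S ::= { }]
{}{}{{}}SSS => {}{}{{}}{}SS   [S ::= { }]
{}{}{{}}{}SS => {}{}{{}}{}{}S   [S ::= { }]
{}{}{{}}{}{}S => {}{}{{}}{}{}{}   [S ::= { }]

S=>SS=>{}S=>{}SS=>{}SSS=>{}SSSS=>{}{}SSS=>{}{}SSSS=>{}{}{S}SSS=>{}{}{{}}SSS=>{}{}{{}}{}SS=>{}{}{{}}{}{}S=>{}{}{{}}{}{}{}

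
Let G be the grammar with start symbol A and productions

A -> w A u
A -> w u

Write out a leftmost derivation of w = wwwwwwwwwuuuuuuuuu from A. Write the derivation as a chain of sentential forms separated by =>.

A => wAu => wwAuu => wwwAuuu => wwwwAuuuu => wwwwwAuuuuu => wwwwwwAuuuuuu => wwwwwwwAuuuuuuu => wwwwwwwwAuuuuuuuu => wwwwwwwwwuuuuuuuuu

A => wAu   [A -> w A u]
wAu => wwAuu   [A -> w A u]
wwAuu => wwwAuuu   [A -> w A u]
wwwAuuu => wwwwAuuuu   [A -> w A u]
wwwwAuuuu => wwwwwAuuuuu   [A -> w A u]
wwwwwAuuuuu => wwwwwwAuuuuuu   [A -> w A u]
wwwwwwAuuuuuu => wwwwwwwAuuuuuuu   [A -> w A u]
wwwwwwwAuuuuuuu => wwwwwwwwAuuuuuuuu   [A -> w A u]
wwwwwwwwAuuuuuuuu => wwwwwwwwwuuuuuuuuu   [A -> w u]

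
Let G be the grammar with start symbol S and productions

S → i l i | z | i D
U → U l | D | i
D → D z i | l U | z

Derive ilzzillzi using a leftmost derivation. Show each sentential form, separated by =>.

S => iD => iDzi => ilUzi => ilUlzi => ilUllzi => ilDllzi => ilDzillzi => ilzzillzi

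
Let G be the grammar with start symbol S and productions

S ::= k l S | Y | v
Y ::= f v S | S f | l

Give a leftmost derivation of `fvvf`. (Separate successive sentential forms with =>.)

S => Y => Sf => Yf => fvSf => fvvf

S => Y   [S ::= Y]
Y => Sf   [Y ::= S f]
Sf => Yf   [S ::= Y]
Yf => fvSf   [Y ::= f v S]
fvSf => fvvf   [S ::= v]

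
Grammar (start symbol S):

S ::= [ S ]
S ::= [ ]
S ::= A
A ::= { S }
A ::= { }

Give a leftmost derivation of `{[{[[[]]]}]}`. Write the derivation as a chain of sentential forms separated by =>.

S => A   [S ::= A]
A => {S}   [A ::= { S }]
{S} => {[S]}   [S ::= [ S ]]
{[S]} => {[A]}   [S ::= A]
{[A]} => {[{S}]}   [A ::= { S }]
{[{S}]} => {[{[S]}]}   [S ::= [ S ]]
{[{[S]}]} => {[{[[S]]}]}   [S ::= [ S ]]
{[{[[S]]}]} => {[{[[[]]]}]}   [S ::= [ ]]

S => A => {S} => {[S]} => {[A]} => {[{S}]} => {[{[S]}]} => {[{[[S]]}]} => {[{[[[]]]}]}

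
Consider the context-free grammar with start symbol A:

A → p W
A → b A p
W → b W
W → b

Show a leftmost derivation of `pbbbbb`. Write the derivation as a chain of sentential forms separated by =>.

A=>pW=>pbW=>pbbW=>pbbbW=>pbbbbW=>pbbbbb

A => pW   [A → p W]
pW => pbW   [W → b W]
pbW => pbbW   [W → b W]
pbbW => pbbbW   [W → b W]
pbbbW => pbbbbW   [W → b W]
pbbbbW => pbbbbb   [W → b]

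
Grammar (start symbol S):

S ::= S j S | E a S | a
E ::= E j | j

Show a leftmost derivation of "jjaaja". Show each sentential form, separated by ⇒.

S ⇒ SjS   [S ::= S j S]
SjS ⇒ EaSjS   [S ::= E a S]
EaSjS ⇒ EjaSjS   [E ::= E j]
EjaSjS ⇒ jjaSjS   [E ::= j]
jjaSjS ⇒ jjaajS   [S ::= a]
jjaajS ⇒ jjaaja   [S ::= a]

S ⇒ SjS ⇒ EaSjS ⇒ EjaSjS ⇒ jjaSjS ⇒ jjaajS ⇒ jjaaja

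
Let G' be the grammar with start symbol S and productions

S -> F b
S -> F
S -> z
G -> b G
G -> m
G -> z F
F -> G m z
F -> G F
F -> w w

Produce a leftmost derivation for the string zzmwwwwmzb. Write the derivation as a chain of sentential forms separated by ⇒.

S ⇒ Fb   [S -> F b]
Fb ⇒ Gmzb   [F -> G m z]
Gmzb ⇒ zFmzb   [G -> z F]
zFmzb ⇒ zGFmzb   [F -> G F]
zGFmzb ⇒ zzFFmzb   [G -> z F]
zzFFmzb ⇒ zzGFFmzb   [F -> G F]
zzGFFmzb ⇒ zzmFFmzb   [G -> m]
zzmFFmzb ⇒ zzmwwFmzb   [F -> w w]
zzmwwFmzb ⇒ zzmwwwwmzb   [F -> w w]

S ⇒ Fb ⇒ Gmzb ⇒ zFmzb ⇒ zGFmzb ⇒ zzFFmzb ⇒ zzGFFmzb ⇒ zzmFFmzb ⇒ zzmwwFmzb ⇒ zzmwwwwmzb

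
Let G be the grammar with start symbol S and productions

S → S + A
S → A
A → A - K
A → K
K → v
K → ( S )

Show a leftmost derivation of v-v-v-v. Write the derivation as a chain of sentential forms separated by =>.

S => A   [S → A]
A => A-K   [A → A - K]
A-K => A-K-K   [A → A - K]
A-K-K => A-K-K-K   [A → A - K]
A-K-K-K => K-K-K-K   [A → K]
K-K-K-K => v-K-K-K   [K → v]
v-K-K-K => v-v-K-K   [K → v]
v-v-K-K => v-v-v-K   [K → v]
v-v-v-K => v-v-v-v   [K → v]

S=>A=>A-K=>A-K-K=>A-K-K-K=>K-K-K-K=>v-K-K-K=>v-v-K-K=>v-v-v-K=>v-v-v-v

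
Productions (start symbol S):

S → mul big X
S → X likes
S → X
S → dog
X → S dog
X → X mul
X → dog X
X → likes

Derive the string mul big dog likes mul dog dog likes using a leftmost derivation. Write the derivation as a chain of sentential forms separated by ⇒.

S ⇒ X likes ⇒ S dog likes ⇒ X dog likes ⇒ S dog dog likes ⇒ mul big X dog dog likes ⇒ mul big dog X dog dog likes ⇒ mul big dog X mul dog dog likes ⇒ mul big dog likes mul dog dog likes

S ⇒ X likes   [S → X likes]
X likes ⇒ S dog likes   [X → S dog]
S dog likes ⇒ X dog likes   [S → X]
X dog likes ⇒ S dog dog likes   [X → S dog]
S dog dog likes ⇒ mul big X dog dog likes   [S → mul big X]
mul big X dog dog likes ⇒ mul big dog X dog dog likes   [X → dog X]
mul big dog X dog dog likes ⇒ mul big dog X mul dog dog likes   [X → X mul]
mul big dog X mul dog dog likes ⇒ mul big dog likes mul dog dog likes   [X → likes]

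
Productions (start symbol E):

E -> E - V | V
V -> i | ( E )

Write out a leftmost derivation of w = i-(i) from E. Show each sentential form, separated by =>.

E => E-V => V-V => i-V => i-(E) => i-(V) => i-(i)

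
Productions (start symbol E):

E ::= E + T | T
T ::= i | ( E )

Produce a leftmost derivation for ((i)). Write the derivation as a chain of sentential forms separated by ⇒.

E⇒T⇒(E)⇒(T)⇒((E))⇒((T))⇒((i))

E ⇒ T   [E ::= T]
T ⇒ (E)   [T ::= ( E )]
(E) ⇒ (T)   [E ::= T]
(T) ⇒ ((E))   [T ::= ( E )]
((E)) ⇒ ((T))   [E ::= T]
((T)) ⇒ ((i))   [T ::= i]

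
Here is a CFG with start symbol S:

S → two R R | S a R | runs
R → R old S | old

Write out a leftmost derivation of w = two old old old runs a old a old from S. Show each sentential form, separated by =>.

S => S a R => S a R a R => two R R a R a R => two old R a R a R => two old R old S a R a R => two old old old S a R a R => two old old old runs a R a R => two old old old runs a old a R => two old old old runs a old a old

S => S a R   [S → S a R]
S a R => S a R a R   [S → S a R]
S a R a R => two R R a R a R   [S → two R R]
two R R a R a R => two old R a R a R   [R → old]
two old R a R a R => two old R old S a R a R   [R → R old S]
two old R old S a R a R => two old old old S a R a R   [R → old]
two old old old S a R a R => two old old old runs a R a R   [S → runs]
two old old old runs a R a R => two old old old runs a old a R   [R → old]
two old old old runs a old a R => two old old old runs a old a old   [R → old]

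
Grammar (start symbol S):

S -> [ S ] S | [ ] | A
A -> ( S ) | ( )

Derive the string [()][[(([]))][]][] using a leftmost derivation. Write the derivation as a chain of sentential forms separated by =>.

S => [S]S   [S -> [ S ] S]
[S]S => [A]S   [S -> A]
[A]S => [()]S   [A -> ( )]
[()]S => [()][S]S   [S -> [ S ] S]
[()][S]S => [()][[S]S]S   [S -> [ S ] S]
[()][[S]S]S => [()][[A]S]S   [S -> A]
[()][[A]S]S => [()][[(S)]S]S   [A -> ( S )]
[()][[(S)]S]S => [()][[(A)]S]S   [S -> A]
[()][[(A)]S]S => [()][[((S))]S]S   [A -> ( S )]
[()][[((S))]S]S => [()][[(([]))]S]S   [S -> [ ]]
[()][[(([]))]S]S => [()][[(([]))][]]S   [S -> [ ]]
[()][[(([]))][]]S => [()][[(([]))][]][]   [S -> [ ]]

S=>[S]S=>[A]S=>[()]S=>[()][S]S=>[()][[S]S]S=>[()][[A]S]S=>[()][[(S)]S]S=>[()][[(A)]S]S=>[()][[((S))]S]S=>[()][[(([]))]S]S=>[()][[(([]))][]]S=>[()][[(([]))][]][]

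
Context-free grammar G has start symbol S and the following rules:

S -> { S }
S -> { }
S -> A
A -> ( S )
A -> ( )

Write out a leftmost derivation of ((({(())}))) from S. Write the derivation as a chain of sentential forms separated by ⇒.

S ⇒ A   [S -> A]
A ⇒ (S)   [A -> ( S )]
(S) ⇒ (A)   [S -> A]
(A) ⇒ ((S))   [A -> ( S )]
((S)) ⇒ ((A))   [S -> A]
((A)) ⇒ (((S)))   [A -> ( S )]
(((S))) ⇒ ((({S})))   [S -> { S }]
((({S}))) ⇒ ((({A})))   [S -> A]
((({A}))) ⇒ ((({(S)})))   [A -> ( S )]
((({(S)}))) ⇒ ((({(A)})))   [S -> A]
((({(A)}))) ⇒ ((({(())})))   [A -> ( )]

S ⇒ A ⇒ (S) ⇒ (A) ⇒ ((S)) ⇒ ((A)) ⇒ (((S))) ⇒ ((({S}))) ⇒ ((({A}))) ⇒ ((({(S)}))) ⇒ ((({(A)}))) ⇒ ((({(())})))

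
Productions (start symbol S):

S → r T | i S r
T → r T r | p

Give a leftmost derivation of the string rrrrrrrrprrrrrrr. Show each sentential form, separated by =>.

S=>rT=>rrTr=>rrrTrr=>rrrrTrrr=>rrrrrTrrrr=>rrrrrrTrrrrr=>rrrrrrrTrrrrrr=>rrrrrrrrTrrrrrrr=>rrrrrrrrprrrrrrr

S => rT   [S → r T]
rT => rrTr   [T → r T r]
rrTr => rrrTrr   [T → r T r]
rrrTrr => rrrrTrrr   [T → r T r]
rrrrTrrr => rrrrrTrrrr   [T → r T r]
rrrrrTrrrr => rrrrrrTrrrrr   [T → r T r]
rrrrrrTrrrrr => rrrrrrrTrrrrrr   [T → r T r]
rrrrrrrTrrrrrr => rrrrrrrrTrrrrrrr   [T → r T r]
rrrrrrrrTrrrrrrr => rrrrrrrrprrrrrrr   [T → p]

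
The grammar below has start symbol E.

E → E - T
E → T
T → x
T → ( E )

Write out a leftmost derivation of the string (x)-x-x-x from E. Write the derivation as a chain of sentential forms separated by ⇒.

E⇒E-T⇒E-T-T⇒E-T-T-T⇒T-T-T-T⇒(E)-T-T-T⇒(T)-T-T-T⇒(x)-T-T-T⇒(x)-x-T-T⇒(x)-x-x-T⇒(x)-x-x-x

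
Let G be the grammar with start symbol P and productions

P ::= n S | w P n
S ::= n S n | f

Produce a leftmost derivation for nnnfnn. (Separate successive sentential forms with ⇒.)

P⇒nS⇒nnSn⇒nnnSnn⇒nnnfnn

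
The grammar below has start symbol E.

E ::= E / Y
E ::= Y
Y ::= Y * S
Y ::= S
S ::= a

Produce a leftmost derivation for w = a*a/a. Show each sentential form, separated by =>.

E => E/Y => Y/Y => Y*S/Y => S*S/Y => a*S/Y => a*a/Y => a*a/S => a*a/a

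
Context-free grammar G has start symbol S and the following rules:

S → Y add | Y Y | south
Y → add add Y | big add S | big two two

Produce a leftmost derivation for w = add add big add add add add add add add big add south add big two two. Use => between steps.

S => Y Y   [S → Y Y]
Y Y => add add Y Y   [Y → add add Y]
add add Y Y => add add big add S Y   [Y → big add S]
add add big add S Y => add add big add Y add Y   [S → Y add]
add add big add Y add Y => add add big add add add Y add Y   [Y → add add Y]
add add big add add add Y add Y => add add big add add add add add Y add Y   [Y → add add Y]
add add big add add add add add Y add Y => add add big add add add add add add add Y add Y   [Y → add add Y]
add add big add add add add add add add Y add Y => add add big add add add add add add add big add S add Y   [Y → big add S]
add add big add add add add add add add big add S add Y => add add big add add add add add add add big add south add Y   [S → south]
add add big add add add add add add add big add south add Y => add add big add add add add add add add big add south add big two two   [Y → big two two]

S => Y Y => add add Y Y => add add big add S Y => add add big add Y add Y => add add big add add add Y add Y => add add big add add add add add Y add Y => add add big add add add add add add add Y add Y => add add big add add add add add add add big add S add Y => add add big add add add add add add add big add south add Y => add add big add add add add add add add big add south add big two two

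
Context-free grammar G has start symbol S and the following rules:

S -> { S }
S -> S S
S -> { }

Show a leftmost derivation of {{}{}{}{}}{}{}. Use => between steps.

S => SS   [S -> S S]
SS => SSS   [S -> S S]
SSS => {S}SS   [S -> { S }]
{S}SS => {SS}SS   [S -> S S]
{SS}SS => {SSS}SS   [S -> S S]
{SSS}SS => {SSSS}SS   [S -> S S]
{SSSS}SS => {{}SSS}SS   [S -> { }]
{{}SSS}SS => {{}{}SS}SS   [S -> { }]
{{}{}SS}SS => {{}{}{}S}SS   [S -> { }]
{{}{}{}S}SS => {{}{}{}{}}SS   [S -> { }]
{{}{}{}{}}SS => {{}{}{}{}}{}S   [S -> { }]
{{}{}{}{}}{}S => {{}{}{}{}}{}{}   [S -> { }]

S => SS => SSS => {S}SS => {SS}SS => {SSS}SS => {SSSS}SS => {{}SSS}SS => {{}{}SS}SS => {{}{}{}S}SS => {{}{}{}{}}SS => {{}{}{}{}}{}S => {{}{}{}{}}{}{}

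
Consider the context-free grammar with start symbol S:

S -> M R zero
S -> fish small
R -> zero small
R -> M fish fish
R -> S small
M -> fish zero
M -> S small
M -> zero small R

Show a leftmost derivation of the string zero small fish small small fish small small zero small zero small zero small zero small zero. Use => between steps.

S => M R zero => S small R zero => M R zero small R zero => S small R zero small R zero => M R zero small R zero small R zero => zero small R R zero small R zero small R zero => zero small S small R zero small R zero small R zero => zero small fish small small R zero small R zero small R zero => zero small fish small small S small zero small R zero small R zero => zero small fish small small fish small small zero small R zero small R zero => zero small fish small small fish small small zero small zero small zero small R zero => zero small fish small small fish small small zero small zero small zero small zero small zero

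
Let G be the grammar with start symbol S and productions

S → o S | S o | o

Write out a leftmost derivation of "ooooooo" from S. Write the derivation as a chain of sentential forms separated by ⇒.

S ⇒ So ⇒ Soo ⇒ Sooo ⇒ Soooo ⇒ Sooooo ⇒ Soooooo ⇒ ooooooo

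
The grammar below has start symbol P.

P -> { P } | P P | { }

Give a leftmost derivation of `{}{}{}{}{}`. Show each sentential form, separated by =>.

P => PP => PPP => PPPP => PPPPP => {}PPPP => {}{}PPP => {}{}{}PP => {}{}{}{}P => {}{}{}{}{}

P => PP   [P -> P P]
PP => PPP   [P -> P P]
PPP => PPPP   [P -> P P]
PPPP => PPPPP   [P -> P P]
PPPPP => {}PPPP   [P -> { }]
{}PPPP => {}{}PPP   [P -> { }]
{}{}PPP => {}{}{}PP   [P -> { }]
{}{}{}PP => {}{}{}{}P   [P -> { }]
{}{}{}{}P => {}{}{}{}{}   [P -> { }]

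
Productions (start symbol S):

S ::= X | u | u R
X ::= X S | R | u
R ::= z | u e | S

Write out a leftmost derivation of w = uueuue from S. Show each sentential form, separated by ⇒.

S ⇒ uR   [S ::= u R]
uR ⇒ uS   [R ::= S]
uS ⇒ uX   [S ::= X]
uX ⇒ uXS   [X ::= X S]
uXS ⇒ uRS   [X ::= R]
uRS ⇒ uueS   [R ::= u e]
uueS ⇒ uueuR   [S ::= u R]
uueuR ⇒ uueuue   [R ::= u e]

S ⇒ uR ⇒ uS ⇒ uX ⇒ uXS ⇒ uRS ⇒ uueS ⇒ uueuR ⇒ uueuue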